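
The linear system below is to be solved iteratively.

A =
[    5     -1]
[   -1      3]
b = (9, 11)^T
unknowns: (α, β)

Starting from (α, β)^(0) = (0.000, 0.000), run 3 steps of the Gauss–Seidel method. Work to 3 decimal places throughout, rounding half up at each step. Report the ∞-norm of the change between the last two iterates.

Iteration 1:
  α = (9 - (-1)·0.000) / (5) = 1.800
  β = (11 - (-1)·1.800) / (3) = 4.267
Iteration 2:
  α = (9 - (-1)·4.267) / (5) = 2.653
  β = (11 - (-1)·2.653) / (3) = 4.551
Iteration 3:
  α = (9 - (-1)·4.551) / (5) = 2.710
  β = (11 - (-1)·2.710) / (3) = 4.570
Change: (0.057, 0.019) → max |·| = 0.057

0.057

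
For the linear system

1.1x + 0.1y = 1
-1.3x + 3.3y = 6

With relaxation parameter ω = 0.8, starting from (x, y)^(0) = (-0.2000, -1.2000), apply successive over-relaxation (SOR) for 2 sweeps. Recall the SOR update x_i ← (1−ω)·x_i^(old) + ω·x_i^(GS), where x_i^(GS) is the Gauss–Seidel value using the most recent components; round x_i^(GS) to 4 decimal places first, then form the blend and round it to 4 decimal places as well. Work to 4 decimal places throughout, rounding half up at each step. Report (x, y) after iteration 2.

Iteration 1:
  x: GS value = (1 - (0.1)·-1.2000) / (1.1) = 1.0182;  x ← (1−ω)·-0.2000 + ω·1.0182 = 0.7746
  y: GS value = (6 - (-1.3)·0.7746) / (3.3) = 2.1233;  y ← (1−ω)·-1.2000 + ω·2.1233 = 1.4586
Iteration 2:
  x: GS value = (1 - (0.1)·1.4586) / (1.1) = 0.7765;  x ← (1−ω)·0.7746 + ω·0.7765 = 0.7761
  y: GS value = (6 - (-1.3)·0.7761) / (3.3) = 2.1239;  y ← (1−ω)·1.4586 + ω·2.1239 = 1.9908

(0.7761, 1.9908)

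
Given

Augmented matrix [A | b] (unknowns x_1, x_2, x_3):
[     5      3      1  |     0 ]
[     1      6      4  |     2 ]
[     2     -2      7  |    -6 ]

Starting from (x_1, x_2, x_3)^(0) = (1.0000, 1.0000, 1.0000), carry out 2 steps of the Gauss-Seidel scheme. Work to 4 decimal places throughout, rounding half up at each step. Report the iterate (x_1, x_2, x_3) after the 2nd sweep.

Iteration 1:
  x_1 = (0 - (3)·1.0000 - (1)·1.0000) / (5) = -0.8000
  x_2 = (2 - (1)·-0.8000 - (4)·1.0000) / (6) = -0.2000
  x_3 = (-6 - (2)·-0.8000 - (-2)·-0.2000) / (7) = -0.6857
Iteration 2:
  x_1 = (0 - (3)·-0.2000 - (1)·-0.6857) / (5) = 0.2571
  x_2 = (2 - (1)·0.2571 - (4)·-0.6857) / (6) = 0.7476
  x_3 = (-6 - (2)·0.2571 - (-2)·0.7476) / (7) = -0.7170

(0.2571, 0.7476, -0.7170)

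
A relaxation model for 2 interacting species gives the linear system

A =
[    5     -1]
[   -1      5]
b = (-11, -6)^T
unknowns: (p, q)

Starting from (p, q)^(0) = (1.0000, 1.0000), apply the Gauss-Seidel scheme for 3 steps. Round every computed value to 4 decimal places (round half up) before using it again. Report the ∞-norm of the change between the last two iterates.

0.0208

Iteration 1:
  p = (-11 - (-1)·1.0000) / (5) = -2.0000
  q = (-6 - (-1)·-2.0000) / (5) = -1.6000
Iteration 2:
  p = (-11 - (-1)·-1.6000) / (5) = -2.5200
  q = (-6 - (-1)·-2.5200) / (5) = -1.7040
Iteration 3:
  p = (-11 - (-1)·-1.7040) / (5) = -2.5408
  q = (-6 - (-1)·-2.5408) / (5) = -1.7082
Change: (-0.0208, -0.0042) → max |·| = 0.0208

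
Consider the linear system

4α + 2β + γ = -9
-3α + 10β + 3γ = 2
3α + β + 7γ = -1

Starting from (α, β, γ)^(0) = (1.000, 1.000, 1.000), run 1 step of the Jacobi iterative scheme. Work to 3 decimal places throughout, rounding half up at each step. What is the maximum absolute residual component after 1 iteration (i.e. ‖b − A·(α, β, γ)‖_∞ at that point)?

Iteration 1:
  α = (-9 - (2)·1.000 - (1)·1.000) / (4) = -3.000
  β = (2 - (-3)·1.000 - (3)·1.000) / (10) = 0.200
  γ = (-1 - (3)·1.000 - (1)·1.000) / (7) = -0.714
Residual b − A·x = (3.314, -6.858, 12.798); ∞-norm = 12.798

12.798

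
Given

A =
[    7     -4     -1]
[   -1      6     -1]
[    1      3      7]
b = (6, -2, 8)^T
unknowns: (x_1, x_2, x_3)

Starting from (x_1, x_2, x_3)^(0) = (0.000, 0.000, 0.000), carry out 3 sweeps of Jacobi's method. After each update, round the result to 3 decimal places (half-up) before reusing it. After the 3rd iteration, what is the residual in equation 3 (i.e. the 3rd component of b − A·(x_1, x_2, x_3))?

-0.188

Iteration 1:
  x_1 = (6 - (-4)·0.000 - (-1)·0.000) / (7) = 0.857
  x_2 = (-2 - (-1)·0.000 - (-1)·0.000) / (6) = -0.333
  x_3 = (8 - (1)·0.000 - (3)·0.000) / (7) = 1.143
Iteration 2:
  x_1 = (6 - (-4)·-0.333 - (-1)·1.143) / (7) = 0.830
  x_2 = (-2 - (-1)·0.857 - (-1)·1.143) / (6) = 0.000
  x_3 = (8 - (1)·0.857 - (3)·-0.333) / (7) = 1.163
Iteration 3:
  x_1 = (6 - (-4)·0.000 - (-1)·1.163) / (7) = 1.023
  x_2 = (-2 - (-1)·0.830 - (-1)·1.163) / (6) = -0.001
  x_3 = (8 - (1)·0.830 - (3)·0.000) / (7) = 1.024
Residual b − A·x = (-0.141, 0.053, -0.188)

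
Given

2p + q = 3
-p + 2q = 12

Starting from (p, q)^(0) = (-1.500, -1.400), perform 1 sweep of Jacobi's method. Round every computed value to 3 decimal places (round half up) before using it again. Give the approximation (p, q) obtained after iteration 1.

(2.200, 5.250)

Iteration 1:
  p = (3 - (1)·-1.400) / (2) = 2.200
  q = (12 - (-1)·-1.500) / (2) = 5.250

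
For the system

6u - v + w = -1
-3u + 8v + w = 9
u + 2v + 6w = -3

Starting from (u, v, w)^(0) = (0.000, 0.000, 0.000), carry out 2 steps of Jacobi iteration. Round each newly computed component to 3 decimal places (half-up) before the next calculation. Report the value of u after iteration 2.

Iteration 1:
  u = (-1 - (-1)·0.000 - (1)·0.000) / (6) = -0.167
  v = (9 - (-3)·0.000 - (1)·0.000) / (8) = 1.125
  w = (-3 - (1)·0.000 - (2)·0.000) / (6) = -0.500
Iteration 2:
  u = (-1 - (-1)·1.125 - (1)·-0.500) / (6) = 0.104
  v = (9 - (-3)·-0.167 - (1)·-0.500) / (8) = 1.125
  w = (-3 - (1)·-0.167 - (2)·1.125) / (6) = -0.847

0.104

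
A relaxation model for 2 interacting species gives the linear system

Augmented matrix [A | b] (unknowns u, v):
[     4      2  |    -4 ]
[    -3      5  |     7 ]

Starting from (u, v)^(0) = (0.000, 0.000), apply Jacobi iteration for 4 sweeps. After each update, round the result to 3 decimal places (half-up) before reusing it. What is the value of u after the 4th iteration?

Iteration 1:
  u = (-4 - (2)·0.000) / (4) = -1.000
  v = (7 - (-3)·0.000) / (5) = 1.400
Iteration 2:
  u = (-4 - (2)·1.400) / (4) = -1.700
  v = (7 - (-3)·-1.000) / (5) = 0.800
Iteration 3:
  u = (-4 - (2)·0.800) / (4) = -1.400
  v = (7 - (-3)·-1.700) / (5) = 0.380
Iteration 4:
  u = (-4 - (2)·0.380) / (4) = -1.190
  v = (7 - (-3)·-1.400) / (5) = 0.560

-1.190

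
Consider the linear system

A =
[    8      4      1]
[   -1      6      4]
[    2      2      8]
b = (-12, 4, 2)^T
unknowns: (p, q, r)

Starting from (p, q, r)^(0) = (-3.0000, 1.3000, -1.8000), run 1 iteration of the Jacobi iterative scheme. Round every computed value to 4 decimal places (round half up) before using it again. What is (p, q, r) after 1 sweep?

(-1.9250, 1.3667, 0.6750)

Iteration 1:
  p = (-12 - (4)·1.3000 - (1)·-1.8000) / (8) = -1.9250
  q = (4 - (-1)·-3.0000 - (4)·-1.8000) / (6) = 1.3667
  r = (2 - (2)·-3.0000 - (2)·1.3000) / (8) = 0.6750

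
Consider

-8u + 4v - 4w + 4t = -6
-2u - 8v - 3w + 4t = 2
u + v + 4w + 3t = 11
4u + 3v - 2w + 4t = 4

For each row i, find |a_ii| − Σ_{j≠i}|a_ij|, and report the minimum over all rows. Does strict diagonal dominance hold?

-5

row 1: |-8| − (4+4+4) = -4
row 2: |-8| − (2+3+4) = -1
row 3: |4| − (1+1+3) = -1
row 4: |4| − (4+3+2) = -5
minimum over rows = -5 → not strictly diagonally dominant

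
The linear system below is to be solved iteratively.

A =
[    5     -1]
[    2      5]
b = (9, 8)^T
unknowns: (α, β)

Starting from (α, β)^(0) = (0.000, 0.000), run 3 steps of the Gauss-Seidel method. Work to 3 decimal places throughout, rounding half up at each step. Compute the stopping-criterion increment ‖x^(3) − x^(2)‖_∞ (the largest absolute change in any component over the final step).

0.014

Iteration 1:
  α = (9 - (-1)·0.000) / (5) = 1.800
  β = (8 - (2)·1.800) / (5) = 0.880
Iteration 2:
  α = (9 - (-1)·0.880) / (5) = 1.976
  β = (8 - (2)·1.976) / (5) = 0.810
Iteration 3:
  α = (9 - (-1)·0.810) / (5) = 1.962
  β = (8 - (2)·1.962) / (5) = 0.815
Change: (-0.014, 0.005) → max |·| = 0.014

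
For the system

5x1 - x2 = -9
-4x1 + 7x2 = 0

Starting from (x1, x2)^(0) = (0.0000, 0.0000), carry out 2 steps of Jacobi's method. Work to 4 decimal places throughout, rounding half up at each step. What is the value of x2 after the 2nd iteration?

-1.0286

Iteration 1:
  x1 = (-9 - (-1)·0.0000) / (5) = -1.8000
  x2 = (0 - (-4)·0.0000) / (7) = 0.0000
Iteration 2:
  x1 = (-9 - (-1)·0.0000) / (5) = -1.8000
  x2 = (0 - (-4)·-1.8000) / (7) = -1.0286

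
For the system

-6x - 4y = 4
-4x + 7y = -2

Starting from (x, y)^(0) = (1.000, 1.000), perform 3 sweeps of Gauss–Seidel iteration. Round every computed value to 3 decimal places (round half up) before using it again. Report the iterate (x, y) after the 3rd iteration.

(-0.488, -0.565)

Iteration 1:
  x = (4 - (-4)·1.000) / (-6) = -1.333
  y = (-2 - (-4)·-1.333) / (7) = -1.047
Iteration 2:
  x = (4 - (-4)·-1.047) / (-6) = 0.031
  y = (-2 - (-4)·0.031) / (7) = -0.268
Iteration 3:
  x = (4 - (-4)·-0.268) / (-6) = -0.488
  y = (-2 - (-4)·-0.488) / (7) = -0.565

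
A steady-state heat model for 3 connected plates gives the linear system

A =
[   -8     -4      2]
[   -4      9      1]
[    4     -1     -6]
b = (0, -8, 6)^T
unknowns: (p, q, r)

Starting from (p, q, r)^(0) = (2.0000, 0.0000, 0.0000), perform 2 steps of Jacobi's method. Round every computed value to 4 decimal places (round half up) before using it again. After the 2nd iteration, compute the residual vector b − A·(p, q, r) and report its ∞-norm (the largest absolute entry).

Iteration 1:
  p = (0 - (-4)·0.0000 - (2)·0.0000) / (-8) = 0.0000
  q = (-8 - (-4)·2.0000 - (1)·0.0000) / (9) = 0.0000
  r = (6 - (4)·2.0000 - (-1)·0.0000) / (-6) = 0.3333
Iteration 2:
  p = (0 - (-4)·0.0000 - (2)·0.3333) / (-8) = 0.0833
  q = (-8 - (-4)·0.0000 - (1)·0.3333) / (9) = -0.9259
  r = (6 - (4)·0.0000 - (-1)·0.0000) / (-6) = -1.0000
Residual b − A·x = (-1.0372, 1.6663, -1.2591); ∞-norm = 1.6663

1.6663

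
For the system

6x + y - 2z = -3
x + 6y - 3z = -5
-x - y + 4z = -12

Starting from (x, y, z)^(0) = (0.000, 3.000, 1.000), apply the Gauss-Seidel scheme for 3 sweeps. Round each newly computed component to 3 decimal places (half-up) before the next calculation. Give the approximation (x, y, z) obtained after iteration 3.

Iteration 1:
  x = (-3 - (1)·3.000 - (-2)·1.000) / (6) = -0.667
  y = (-5 - (1)·-0.667 - (-3)·1.000) / (6) = -0.222
  z = (-12 - (-1)·-0.667 - (-1)·-0.222) / (4) = -3.222
Iteration 2:
  x = (-3 - (1)·-0.222 - (-2)·-3.222) / (6) = -1.537
  y = (-5 - (1)·-1.537 - (-3)·-3.222) / (6) = -2.188
  z = (-12 - (-1)·-1.537 - (-1)·-2.188) / (4) = -3.931
Iteration 3:
  x = (-3 - (1)·-2.188 - (-2)·-3.931) / (6) = -1.446
  y = (-5 - (1)·-1.446 - (-3)·-3.931) / (6) = -2.558
  z = (-12 - (-1)·-1.446 - (-1)·-2.558) / (4) = -4.001

(-1.446, -2.558, -4.001)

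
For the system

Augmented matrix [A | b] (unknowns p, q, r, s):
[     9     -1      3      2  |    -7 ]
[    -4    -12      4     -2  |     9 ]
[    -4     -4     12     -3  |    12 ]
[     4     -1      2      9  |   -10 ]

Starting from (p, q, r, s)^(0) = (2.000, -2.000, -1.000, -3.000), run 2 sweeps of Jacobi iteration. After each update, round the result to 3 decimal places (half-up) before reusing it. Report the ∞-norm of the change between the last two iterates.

0.917

Iteration 1:
  p = (-7 - (-1)·-2.000 - (3)·-1.000 - (2)·-3.000) / (9) = 0.000
  q = (9 - (-4)·2.000 - (4)·-1.000 - (-2)·-3.000) / (-12) = -1.250
  r = (12 - (-4)·2.000 - (-4)·-2.000 - (-3)·-3.000) / (12) = 0.250
  s = (-10 - (4)·2.000 - (-1)·-2.000 - (2)·-1.000) / (9) = -2.000
Iteration 2:
  p = (-7 - (-1)·-1.250 - (3)·0.250 - (2)·-2.000) / (9) = -0.556
  q = (9 - (-4)·0.000 - (4)·0.250 - (-2)·-2.000) / (-12) = -0.333
  r = (12 - (-4)·0.000 - (-4)·-1.250 - (-3)·-2.000) / (12) = 0.083
  s = (-10 - (4)·0.000 - (-1)·-1.250 - (2)·0.250) / (9) = -1.306
Change: (-0.556, 0.917, -0.167, 0.694) → max |·| = 0.917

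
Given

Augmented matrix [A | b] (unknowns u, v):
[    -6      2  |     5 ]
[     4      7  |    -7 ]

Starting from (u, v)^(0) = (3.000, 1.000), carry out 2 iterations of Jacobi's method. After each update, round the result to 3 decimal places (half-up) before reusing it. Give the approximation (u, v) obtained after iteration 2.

(-1.738, -0.714)

Iteration 1:
  u = (5 - (2)·1.000) / (-6) = -0.500
  v = (-7 - (4)·3.000) / (7) = -2.714
Iteration 2:
  u = (5 - (2)·-2.714) / (-6) = -1.738
  v = (-7 - (4)·-0.500) / (7) = -0.714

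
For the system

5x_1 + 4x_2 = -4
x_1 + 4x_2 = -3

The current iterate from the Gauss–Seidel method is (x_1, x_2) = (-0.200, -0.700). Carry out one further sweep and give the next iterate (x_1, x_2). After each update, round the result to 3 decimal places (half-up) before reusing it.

(-0.240, -0.690)

One sweep:
  x_1 = (-4 - (4)·-0.700) / (5) = -0.240
  x_2 = (-3 - (1)·-0.240) / (4) = -0.690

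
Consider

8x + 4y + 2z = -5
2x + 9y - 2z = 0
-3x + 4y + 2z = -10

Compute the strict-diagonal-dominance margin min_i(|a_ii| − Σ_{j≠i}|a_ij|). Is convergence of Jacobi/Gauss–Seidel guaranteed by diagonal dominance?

-5

row 1: |8| − (4+2) = 2
row 2: |9| − (2+2) = 5
row 3: |2| − (3+4) = -5
minimum over rows = -5 → not strictly diagonally dominant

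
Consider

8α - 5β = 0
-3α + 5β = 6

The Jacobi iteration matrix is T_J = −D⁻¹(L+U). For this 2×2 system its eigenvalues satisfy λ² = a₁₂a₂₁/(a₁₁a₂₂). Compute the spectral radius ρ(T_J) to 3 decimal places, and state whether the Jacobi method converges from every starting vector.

a₁₂a₂₁/(a₁₁a₂₂) = (-5)·(-3) / ((8)·(5)) = 0.375000
ρ = √|0.375000| = √0.375000 = 0.612
ρ < 1, so Jacobi converges

0.612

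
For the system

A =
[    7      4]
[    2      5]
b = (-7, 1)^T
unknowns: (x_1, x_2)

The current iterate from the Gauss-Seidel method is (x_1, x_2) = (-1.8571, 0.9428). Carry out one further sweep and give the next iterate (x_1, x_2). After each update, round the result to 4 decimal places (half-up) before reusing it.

(-1.5387, 0.8155)

One sweep:
  x_1 = (-7 - (4)·0.9428) / (7) = -1.5387
  x_2 = (1 - (2)·-1.5387) / (5) = 0.8155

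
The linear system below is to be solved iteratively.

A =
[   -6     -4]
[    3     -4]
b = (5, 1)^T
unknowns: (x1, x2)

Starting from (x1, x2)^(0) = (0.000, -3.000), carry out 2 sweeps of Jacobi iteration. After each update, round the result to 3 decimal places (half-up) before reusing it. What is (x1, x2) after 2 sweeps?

(-0.667, 0.625)

Iteration 1:
  x1 = (5 - (-4)·-3.000) / (-6) = 1.167
  x2 = (1 - (3)·0.000) / (-4) = -0.250
Iteration 2:
  x1 = (5 - (-4)·-0.250) / (-6) = -0.667
  x2 = (1 - (3)·1.167) / (-4) = 0.625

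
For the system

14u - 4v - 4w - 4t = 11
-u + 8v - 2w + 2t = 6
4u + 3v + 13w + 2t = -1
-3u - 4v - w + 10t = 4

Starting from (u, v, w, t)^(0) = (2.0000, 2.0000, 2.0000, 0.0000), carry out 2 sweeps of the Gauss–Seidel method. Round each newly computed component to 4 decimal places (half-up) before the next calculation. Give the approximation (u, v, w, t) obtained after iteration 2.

(1.3429, 0.2959, -0.7851, 0.8427)

Iteration 1:
  u = (11 - (-4)·2.0000 - (-4)·2.0000 - (-4)·0.0000) / (14) = 1.9286
  v = (6 - (-1)·1.9286 - (-2)·2.0000 - (2)·0.0000) / (8) = 1.4911
  w = (-1 - (4)·1.9286 - (3)·1.4911 - (2)·0.0000) / (13) = -1.0144
  t = (4 - (-3)·1.9286 - (-4)·1.4911 - (-1)·-1.0144) / (10) = 1.4736
Iteration 2:
  u = (11 - (-4)·1.4911 - (-4)·-1.0144 - (-4)·1.4736) / (14) = 1.3429
  v = (6 - (-1)·1.3429 - (-2)·-1.0144 - (2)·1.4736) / (8) = 0.2959
  w = (-1 - (4)·1.3429 - (3)·0.2959 - (2)·1.4736) / (13) = -0.7851
  t = (4 - (-3)·1.3429 - (-4)·0.2959 - (-1)·-0.7851) / (10) = 0.8427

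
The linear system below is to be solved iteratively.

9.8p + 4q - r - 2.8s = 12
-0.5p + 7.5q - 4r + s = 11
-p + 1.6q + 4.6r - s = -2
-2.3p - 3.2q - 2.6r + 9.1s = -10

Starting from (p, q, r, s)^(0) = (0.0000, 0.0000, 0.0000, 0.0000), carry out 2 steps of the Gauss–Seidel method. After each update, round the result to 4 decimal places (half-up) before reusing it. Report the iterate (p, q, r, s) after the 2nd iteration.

(0.3927, 1.1753, -0.8554, -0.8308)

Iteration 1:
  p = (12 - (4)·0.0000 - (-1)·0.0000 - (-2.8)·0.0000) / (9.8) = 1.2245
  q = (11 - (-0.5)·1.2245 - (-4)·0.0000 - (1)·0.0000) / (7.5) = 1.5483
  r = (-2 - (-1)·1.2245 - (1.6)·1.5483 - (-1)·0.0000) / (4.6) = -0.7071
  s = (-10 - (-2.3)·1.2245 - (-3.2)·1.5483 - (-2.6)·-0.7071) / (9.1) = -0.4470
Iteration 2:
  p = (12 - (4)·1.5483 - (-1)·-0.7071 - (-2.8)·-0.4470) / (9.8) = 0.3927
  q = (11 - (-0.5)·0.3927 - (-4)·-0.7071 - (1)·-0.4470) / (7.5) = 1.1753
  r = (-2 - (-1)·0.3927 - (1.6)·1.1753 - (-1)·-0.4470) / (4.6) = -0.8554
  s = (-10 - (-2.3)·0.3927 - (-3.2)·1.1753 - (-2.6)·-0.8554) / (9.1) = -0.8308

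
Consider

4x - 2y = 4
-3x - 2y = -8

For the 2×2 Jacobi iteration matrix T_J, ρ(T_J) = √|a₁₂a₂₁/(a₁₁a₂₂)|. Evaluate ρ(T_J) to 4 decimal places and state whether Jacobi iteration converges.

a₁₂a₂₁/(a₁₁a₂₂) = (-2)·(-3) / ((4)·(-2)) = -0.750000
ρ = √|-0.750000| = √0.750000 = 0.8660
ρ < 1, so Jacobi converges

0.8660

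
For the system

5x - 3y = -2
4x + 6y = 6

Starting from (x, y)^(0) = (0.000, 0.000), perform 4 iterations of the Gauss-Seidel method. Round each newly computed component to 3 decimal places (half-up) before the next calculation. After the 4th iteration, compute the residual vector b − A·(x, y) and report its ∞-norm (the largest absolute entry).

Iteration 1:
  x = (-2 - (-3)·0.000) / (5) = -0.400
  y = (6 - (4)·-0.400) / (6) = 1.267
Iteration 2:
  x = (-2 - (-3)·1.267) / (5) = 0.360
  y = (6 - (4)·0.360) / (6) = 0.760
Iteration 3:
  x = (-2 - (-3)·0.760) / (5) = 0.056
  y = (6 - (4)·0.056) / (6) = 0.963
Iteration 4:
  x = (-2 - (-3)·0.963) / (5) = 0.178
  y = (6 - (4)·0.178) / (6) = 0.881
Residual b − A·x = (-0.247, 0.002); ∞-norm = 0.247

0.247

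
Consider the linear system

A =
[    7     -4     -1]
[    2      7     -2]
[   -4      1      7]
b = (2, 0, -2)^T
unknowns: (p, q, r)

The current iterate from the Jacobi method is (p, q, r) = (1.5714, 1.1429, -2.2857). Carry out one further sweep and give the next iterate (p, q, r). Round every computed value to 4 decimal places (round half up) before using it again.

(0.6123, -1.1020, 0.4490)

One sweep:
  p = (2 - (-4)·1.1429 - (-1)·-2.2857) / (7) = 0.6123
  q = (0 - (2)·1.5714 - (-2)·-2.2857) / (7) = -1.1020
  r = (-2 - (-4)·1.5714 - (1)·1.1429) / (7) = 0.4490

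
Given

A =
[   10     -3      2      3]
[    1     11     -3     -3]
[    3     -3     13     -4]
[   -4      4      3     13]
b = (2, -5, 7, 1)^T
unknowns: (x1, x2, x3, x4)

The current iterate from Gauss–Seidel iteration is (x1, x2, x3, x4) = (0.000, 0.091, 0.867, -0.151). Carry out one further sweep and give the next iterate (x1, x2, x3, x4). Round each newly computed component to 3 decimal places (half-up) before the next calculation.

(0.099, -0.268, 0.407, 0.096)

One sweep:
  x1 = (2 - (-3)·0.091 - (2)·0.867 - (3)·-0.151) / (10) = 0.099
  x2 = (-5 - (1)·0.099 - (-3)·0.867 - (-3)·-0.151) / (11) = -0.268
  x3 = (7 - (3)·0.099 - (-3)·-0.268 - (-4)·-0.151) / (13) = 0.407
  x4 = (1 - (-4)·0.099 - (4)·-0.268 - (3)·0.407) / (13) = 0.096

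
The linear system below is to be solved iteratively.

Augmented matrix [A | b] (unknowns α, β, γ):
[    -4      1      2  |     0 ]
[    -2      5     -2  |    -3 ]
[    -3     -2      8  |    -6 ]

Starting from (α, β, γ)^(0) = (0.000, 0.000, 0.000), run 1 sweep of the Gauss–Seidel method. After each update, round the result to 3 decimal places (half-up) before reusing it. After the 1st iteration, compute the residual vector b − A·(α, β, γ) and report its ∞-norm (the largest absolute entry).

Iteration 1:
  α = (0 - (1)·0.000 - (2)·0.000) / (-4) = 0.000
  β = (-3 - (-2)·0.000 - (-2)·0.000) / (5) = -0.600
  γ = (-6 - (-3)·0.000 - (-2)·-0.600) / (8) = -0.900
Residual b − A·x = (2.400, -1.800, 0.000); ∞-norm = 2.400

2.400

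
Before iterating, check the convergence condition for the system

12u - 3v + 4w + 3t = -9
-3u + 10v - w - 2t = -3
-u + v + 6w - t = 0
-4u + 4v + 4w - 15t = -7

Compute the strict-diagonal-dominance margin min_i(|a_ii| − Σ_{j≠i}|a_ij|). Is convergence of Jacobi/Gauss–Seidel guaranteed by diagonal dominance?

row 1: |12| − (3+4+3) = 2
row 2: |10| − (3+1+2) = 4
row 3: |6| − (1+1+1) = 3
row 4: |-15| − (4+4+4) = 3
minimum over rows = 2 → strictly diagonally dominant (convergence guaranteed)

2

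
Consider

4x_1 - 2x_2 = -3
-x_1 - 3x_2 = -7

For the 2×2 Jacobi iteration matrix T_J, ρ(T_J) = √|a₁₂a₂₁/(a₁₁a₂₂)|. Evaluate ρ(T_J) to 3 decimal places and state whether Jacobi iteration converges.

0.408

a₁₂a₂₁/(a₁₁a₂₂) = (-2)·(-1) / ((4)·(-3)) = -0.166667
ρ = √|-0.166667| = √0.166667 = 0.408
ρ < 1, so Jacobi converges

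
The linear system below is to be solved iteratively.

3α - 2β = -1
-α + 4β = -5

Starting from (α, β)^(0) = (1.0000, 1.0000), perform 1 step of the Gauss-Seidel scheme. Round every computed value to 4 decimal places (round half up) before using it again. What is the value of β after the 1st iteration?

Iteration 1:
  α = (-1 - (-2)·1.0000) / (3) = 0.3333
  β = (-5 - (-1)·0.3333) / (4) = -1.1667

-1.1667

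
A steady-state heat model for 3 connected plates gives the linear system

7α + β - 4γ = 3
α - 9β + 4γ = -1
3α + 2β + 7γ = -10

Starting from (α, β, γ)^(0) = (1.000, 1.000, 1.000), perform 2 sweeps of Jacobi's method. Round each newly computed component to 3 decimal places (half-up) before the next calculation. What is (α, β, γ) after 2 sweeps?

(-0.891, -0.746, -1.986)

Iteration 1:
  α = (3 - (1)·1.000 - (-4)·1.000) / (7) = 0.857
  β = (-1 - (1)·1.000 - (4)·1.000) / (-9) = 0.667
  γ = (-10 - (3)·1.000 - (2)·1.000) / (7) = -2.143
Iteration 2:
  α = (3 - (1)·0.667 - (-4)·-2.143) / (7) = -0.891
  β = (-1 - (1)·0.857 - (4)·-2.143) / (-9) = -0.746
  γ = (-10 - (3)·0.857 - (2)·0.667) / (7) = -1.986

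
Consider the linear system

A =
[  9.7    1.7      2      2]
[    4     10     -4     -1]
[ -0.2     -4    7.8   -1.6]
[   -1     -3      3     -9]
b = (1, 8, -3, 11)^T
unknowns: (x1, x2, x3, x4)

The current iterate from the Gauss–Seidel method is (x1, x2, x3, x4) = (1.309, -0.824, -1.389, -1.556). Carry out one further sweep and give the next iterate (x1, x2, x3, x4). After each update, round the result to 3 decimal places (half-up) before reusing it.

(0.855, -0.253, -0.812, -1.504)

One sweep:
  x1 = (1 - (1.7)·-0.824 - (2)·-1.389 - (2)·-1.556) / (9.7) = 0.855
  x2 = (8 - (4)·0.855 - (-4)·-1.389 - (-1)·-1.556) / (10) = -0.253
  x3 = (-3 - (-0.2)·0.855 - (-4)·-0.253 - (-1.6)·-1.556) / (7.8) = -0.812
  x4 = (11 - (-1)·0.855 - (-3)·-0.253 - (3)·-0.812) / (-9) = -1.504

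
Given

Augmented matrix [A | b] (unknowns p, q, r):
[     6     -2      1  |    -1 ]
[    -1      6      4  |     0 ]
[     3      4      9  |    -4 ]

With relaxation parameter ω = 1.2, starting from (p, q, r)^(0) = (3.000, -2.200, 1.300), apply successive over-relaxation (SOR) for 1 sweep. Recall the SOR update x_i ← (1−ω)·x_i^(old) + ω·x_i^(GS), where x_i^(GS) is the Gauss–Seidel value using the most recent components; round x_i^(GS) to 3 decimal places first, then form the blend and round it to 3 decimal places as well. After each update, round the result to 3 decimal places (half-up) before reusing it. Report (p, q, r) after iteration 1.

Iteration 1:
  p: GS value = (-1 - (-2)·-2.200 - (1)·1.300) / (6) = -1.117;  p ← (1−ω)·3.000 + ω·-1.117 = -1.940
  q: GS value = (0 - (-1)·-1.940 - (4)·1.300) / (6) = -1.190;  q ← (1−ω)·-2.200 + ω·-1.190 = -0.988
  r: GS value = (-4 - (3)·-1.940 - (4)·-0.988) / (9) = 0.641;  r ← (1−ω)·1.300 + ω·0.641 = 0.509

(-1.940, -0.988, 0.509)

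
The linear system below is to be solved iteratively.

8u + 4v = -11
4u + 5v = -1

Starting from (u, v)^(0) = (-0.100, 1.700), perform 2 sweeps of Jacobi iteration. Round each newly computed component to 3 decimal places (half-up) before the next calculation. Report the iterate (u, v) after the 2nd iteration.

(-1.315, 1.580)

Iteration 1:
  u = (-11 - (4)·1.700) / (8) = -2.225
  v = (-1 - (4)·-0.100) / (5) = -0.120
Iteration 2:
  u = (-11 - (4)·-0.120) / (8) = -1.315
  v = (-1 - (4)·-2.225) / (5) = 1.580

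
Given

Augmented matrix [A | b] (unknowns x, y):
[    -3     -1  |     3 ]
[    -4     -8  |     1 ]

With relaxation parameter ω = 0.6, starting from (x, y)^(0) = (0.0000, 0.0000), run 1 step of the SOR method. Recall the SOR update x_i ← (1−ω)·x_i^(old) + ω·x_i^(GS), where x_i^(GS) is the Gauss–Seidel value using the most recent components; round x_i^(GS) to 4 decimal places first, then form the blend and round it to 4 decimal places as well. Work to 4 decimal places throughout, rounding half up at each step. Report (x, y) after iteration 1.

(-0.6000, 0.1050)

Iteration 1:
  x: GS value = (3 - (-1)·0.0000) / (-3) = -1.0000;  x ← (1−ω)·0.0000 + ω·-1.0000 = -0.6000
  y: GS value = (1 - (-4)·-0.6000) / (-8) = 0.1750;  y ← (1−ω)·0.0000 + ω·0.1750 = 0.1050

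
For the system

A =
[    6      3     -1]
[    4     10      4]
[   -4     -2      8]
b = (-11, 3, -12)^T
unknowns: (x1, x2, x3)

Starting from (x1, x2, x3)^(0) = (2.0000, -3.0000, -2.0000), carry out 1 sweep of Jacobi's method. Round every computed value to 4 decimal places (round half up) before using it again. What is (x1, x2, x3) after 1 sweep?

Iteration 1:
  x1 = (-11 - (3)·-3.0000 - (-1)·-2.0000) / (6) = -0.6667
  x2 = (3 - (4)·2.0000 - (4)·-2.0000) / (10) = 0.3000
  x3 = (-12 - (-4)·2.0000 - (-2)·-3.0000) / (8) = -1.2500

(-0.6667, 0.3000, -1.2500)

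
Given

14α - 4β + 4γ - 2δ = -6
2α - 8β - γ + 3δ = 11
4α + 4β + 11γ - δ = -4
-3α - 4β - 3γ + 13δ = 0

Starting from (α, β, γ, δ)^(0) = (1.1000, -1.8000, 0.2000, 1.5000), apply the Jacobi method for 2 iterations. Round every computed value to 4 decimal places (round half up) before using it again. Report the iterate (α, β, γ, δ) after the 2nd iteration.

Iteration 1:
  α = (-6 - (-4)·-1.8000 - (4)·0.2000 - (-2)·1.5000) / (14) = -0.7857
  β = (11 - (2)·1.1000 - (-1)·0.2000 - (3)·1.5000) / (-8) = -0.5625
  γ = (-4 - (4)·1.1000 - (4)·-1.8000 - (-1)·1.5000) / (11) = 0.0273
  δ = (0 - (-3)·1.1000 - (-4)·-1.8000 - (-3)·0.2000) / (13) = -0.2538
Iteration 2:
  α = (-6 - (-4)·-0.5625 - (4)·0.0273 - (-2)·-0.2538) / (14) = -0.6333
  β = (11 - (2)·-0.7857 - (-1)·0.0273 - (3)·-0.2538) / (-8) = -1.6700
  γ = (-4 - (4)·-0.7857 - (4)·-0.5625 - (-1)·-0.2538) / (11) = 0.1035
  δ = (0 - (-3)·-0.7857 - (-4)·-0.5625 - (-3)·0.0273) / (13) = -0.3481

(-0.6333, -1.6700, 0.1035, -0.3481)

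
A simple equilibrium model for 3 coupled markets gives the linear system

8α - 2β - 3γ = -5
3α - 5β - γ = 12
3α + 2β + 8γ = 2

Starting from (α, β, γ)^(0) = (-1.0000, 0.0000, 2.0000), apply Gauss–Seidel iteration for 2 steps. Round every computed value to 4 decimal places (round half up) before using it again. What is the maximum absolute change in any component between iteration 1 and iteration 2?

Iteration 1:
  α = (-5 - (-2)·0.0000 - (-3)·2.0000) / (8) = 0.1250
  β = (12 - (3)·0.1250 - (-1)·2.0000) / (-5) = -2.7250
  γ = (2 - (3)·0.1250 - (2)·-2.7250) / (8) = 0.8844
Iteration 2:
  α = (-5 - (-2)·-2.7250 - (-3)·0.8844) / (8) = -0.9746
  β = (12 - (3)·-0.9746 - (-1)·0.8844) / (-5) = -3.1616
  γ = (2 - (3)·-0.9746 - (2)·-3.1616) / (8) = 1.4059
Change: (-1.0996, -0.4366, 0.5215) → max |·| = 1.0996

1.0996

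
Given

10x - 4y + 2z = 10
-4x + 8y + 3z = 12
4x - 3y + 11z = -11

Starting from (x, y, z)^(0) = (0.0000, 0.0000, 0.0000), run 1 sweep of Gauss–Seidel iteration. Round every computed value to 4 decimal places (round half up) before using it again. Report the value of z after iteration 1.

-0.8182

Iteration 1:
  x = (10 - (-4)·0.0000 - (2)·0.0000) / (10) = 1.0000
  y = (12 - (-4)·1.0000 - (3)·0.0000) / (8) = 2.0000
  z = (-11 - (4)·1.0000 - (-3)·2.0000) / (11) = -0.8182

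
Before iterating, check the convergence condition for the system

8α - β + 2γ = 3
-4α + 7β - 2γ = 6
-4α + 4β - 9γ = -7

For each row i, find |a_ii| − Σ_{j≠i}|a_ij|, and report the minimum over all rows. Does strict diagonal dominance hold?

row 1: |8| − (1+2) = 5
row 2: |7| − (4+2) = 1
row 3: |-9| − (4+4) = 1
minimum over rows = 1 → strictly diagonally dominant (convergence guaranteed)

1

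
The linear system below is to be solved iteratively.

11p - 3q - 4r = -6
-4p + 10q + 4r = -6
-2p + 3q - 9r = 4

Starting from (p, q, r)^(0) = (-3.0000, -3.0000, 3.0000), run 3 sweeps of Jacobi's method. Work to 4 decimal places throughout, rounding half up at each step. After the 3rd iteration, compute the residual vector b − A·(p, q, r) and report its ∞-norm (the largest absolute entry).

Iteration 1:
  p = (-6 - (-3)·-3.0000 - (-4)·3.0000) / (11) = -0.2727
  q = (-6 - (-4)·-3.0000 - (4)·3.0000) / (10) = -3.0000
  r = (4 - (-2)·-3.0000 - (3)·-3.0000) / (-9) = -0.7778
Iteration 2:
  p = (-6 - (-3)·-3.0000 - (-4)·-0.7778) / (11) = -1.6465
  q = (-6 - (-4)·-0.2727 - (4)·-0.7778) / (10) = -0.3980
  r = (4 - (-2)·-0.2727 - (3)·-3.0000) / (-9) = -1.3838
Iteration 3:
  p = (-6 - (-3)·-0.3980 - (-4)·-1.3838) / (11) = -1.1572
  q = (-6 - (-4)·-1.6465 - (4)·-1.3838) / (10) = -0.7051
  r = (4 - (-2)·-1.6465 - (3)·-0.3980) / (-9) = -0.2112
Residual b − A·x = (3.7691, -2.7330, 1.9001); ∞-norm = 3.7691

3.7691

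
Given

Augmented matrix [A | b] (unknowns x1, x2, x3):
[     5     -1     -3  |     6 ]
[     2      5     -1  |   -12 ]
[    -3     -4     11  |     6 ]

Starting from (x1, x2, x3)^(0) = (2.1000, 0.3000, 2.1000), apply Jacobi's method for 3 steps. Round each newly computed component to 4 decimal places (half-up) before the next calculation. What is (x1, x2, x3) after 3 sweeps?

Iteration 1:
  x1 = (6 - (-1)·0.3000 - (-3)·2.1000) / (5) = 2.5200
  x2 = (-12 - (2)·2.1000 - (-1)·2.1000) / (5) = -2.8200
  x3 = (6 - (-3)·2.1000 - (-4)·0.3000) / (11) = 1.2273
Iteration 2:
  x1 = (6 - (-1)·-2.8200 - (-3)·1.2273) / (5) = 1.3724
  x2 = (-12 - (2)·2.5200 - (-1)·1.2273) / (5) = -3.1625
  x3 = (6 - (-3)·2.5200 - (-4)·-2.8200) / (11) = 0.2073
Iteration 3:
  x1 = (6 - (-1)·-3.1625 - (-3)·0.2073) / (5) = 0.6919
  x2 = (-12 - (2)·1.3724 - (-1)·0.2073) / (5) = -2.9075
  x3 = (6 - (-3)·1.3724 - (-4)·-3.1625) / (11) = -0.2303

(0.6919, -2.9075, -0.2303)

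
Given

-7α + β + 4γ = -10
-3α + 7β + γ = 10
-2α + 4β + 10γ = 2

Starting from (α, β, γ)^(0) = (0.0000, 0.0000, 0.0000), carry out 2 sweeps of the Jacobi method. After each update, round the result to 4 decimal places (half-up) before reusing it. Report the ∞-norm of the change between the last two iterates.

Iteration 1:
  α = (-10 - (1)·0.0000 - (4)·0.0000) / (-7) = 1.4286
  β = (10 - (-3)·0.0000 - (1)·0.0000) / (7) = 1.4286
  γ = (2 - (-2)·0.0000 - (4)·0.0000) / (10) = 0.2000
Iteration 2:
  α = (-10 - (1)·1.4286 - (4)·0.2000) / (-7) = 1.7469
  β = (10 - (-3)·1.4286 - (1)·0.2000) / (7) = 2.0123
  γ = (2 - (-2)·1.4286 - (4)·1.4286) / (10) = -0.0857
Change: (0.3183, 0.5837, -0.2857) → max |·| = 0.5837

0.5837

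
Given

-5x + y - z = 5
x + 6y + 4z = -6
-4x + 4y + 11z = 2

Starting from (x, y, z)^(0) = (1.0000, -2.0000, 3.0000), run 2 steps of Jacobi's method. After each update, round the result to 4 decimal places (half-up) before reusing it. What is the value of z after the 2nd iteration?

Iteration 1:
  x = (5 - (1)·-2.0000 - (-1)·3.0000) / (-5) = -2.0000
  y = (-6 - (1)·1.0000 - (4)·3.0000) / (6) = -3.1667
  z = (2 - (-4)·1.0000 - (4)·-2.0000) / (11) = 1.2727
Iteration 2:
  x = (5 - (1)·-3.1667 - (-1)·1.2727) / (-5) = -1.8879
  y = (-6 - (1)·-2.0000 - (4)·1.2727) / (6) = -1.5151
  z = (2 - (-4)·-2.0000 - (4)·-3.1667) / (11) = 0.6061

0.6061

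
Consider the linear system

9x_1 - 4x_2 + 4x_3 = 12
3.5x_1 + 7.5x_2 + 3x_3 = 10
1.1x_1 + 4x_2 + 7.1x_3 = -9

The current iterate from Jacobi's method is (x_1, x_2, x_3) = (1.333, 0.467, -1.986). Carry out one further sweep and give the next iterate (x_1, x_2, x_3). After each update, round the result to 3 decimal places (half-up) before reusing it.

(2.424, 1.506, -1.737)

One sweep:
  x_1 = (12 - (-4)·0.467 - (4)·-1.986) / (9) = 2.424
  x_2 = (10 - (3.5)·1.333 - (3)·-1.986) / (7.5) = 1.506
  x_3 = (-9 - (1.1)·1.333 - (4)·0.467) / (7.1) = -1.737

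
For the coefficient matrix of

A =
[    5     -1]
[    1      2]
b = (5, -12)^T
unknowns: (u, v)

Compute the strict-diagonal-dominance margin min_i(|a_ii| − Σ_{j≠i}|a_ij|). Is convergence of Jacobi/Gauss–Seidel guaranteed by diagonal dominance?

1

row 1: |5| − (1) = 4
row 2: |2| − (1) = 1
minimum over rows = 1 → strictly diagonally dominant (convergence guaranteed)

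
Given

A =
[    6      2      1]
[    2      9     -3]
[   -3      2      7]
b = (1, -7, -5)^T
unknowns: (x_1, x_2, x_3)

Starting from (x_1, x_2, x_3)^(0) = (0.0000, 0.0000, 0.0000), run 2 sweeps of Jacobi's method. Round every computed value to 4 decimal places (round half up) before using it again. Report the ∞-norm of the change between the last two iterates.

0.3783

Iteration 1:
  x_1 = (1 - (2)·0.0000 - (1)·0.0000) / (6) = 0.1667
  x_2 = (-7 - (2)·0.0000 - (-3)·0.0000) / (9) = -0.7778
  x_3 = (-5 - (-3)·0.0000 - (2)·0.0000) / (7) = -0.7143
Iteration 2:
  x_1 = (1 - (2)·-0.7778 - (1)·-0.7143) / (6) = 0.5450
  x_2 = (-7 - (2)·0.1667 - (-3)·-0.7143) / (9) = -1.0529
  x_3 = (-5 - (-3)·0.1667 - (2)·-0.7778) / (7) = -0.4206
Change: (0.3783, -0.2751, 0.2937) → max |·| = 0.3783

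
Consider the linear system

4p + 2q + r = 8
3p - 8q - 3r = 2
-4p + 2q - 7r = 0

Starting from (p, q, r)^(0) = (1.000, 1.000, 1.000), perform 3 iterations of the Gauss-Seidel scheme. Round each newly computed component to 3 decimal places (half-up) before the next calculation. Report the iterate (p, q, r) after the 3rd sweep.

Iteration 1:
  p = (8 - (2)·1.000 - (1)·1.000) / (4) = 1.250
  q = (2 - (3)·1.250 - (-3)·1.000) / (-8) = -0.156
  r = (0 - (-4)·1.250 - (2)·-0.156) / (-7) = -0.759
Iteration 2:
  p = (8 - (2)·-0.156 - (1)·-0.759) / (4) = 2.268
  q = (2 - (3)·2.268 - (-3)·-0.759) / (-8) = 0.885
  r = (0 - (-4)·2.268 - (2)·0.885) / (-7) = -1.043
Iteration 3:
  p = (8 - (2)·0.885 - (1)·-1.043) / (4) = 1.818
  q = (2 - (3)·1.818 - (-3)·-1.043) / (-8) = 0.823
  r = (0 - (-4)·1.818 - (2)·0.823) / (-7) = -0.804

(1.818, 0.823, -0.804)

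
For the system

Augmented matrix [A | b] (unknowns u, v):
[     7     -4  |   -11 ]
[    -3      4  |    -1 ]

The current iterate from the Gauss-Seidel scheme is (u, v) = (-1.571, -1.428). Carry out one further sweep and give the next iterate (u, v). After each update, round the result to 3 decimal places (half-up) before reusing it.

One sweep:
  u = (-11 - (-4)·-1.428) / (7) = -2.387
  v = (-1 - (-3)·-2.387) / (4) = -2.040

(-2.387, -2.040)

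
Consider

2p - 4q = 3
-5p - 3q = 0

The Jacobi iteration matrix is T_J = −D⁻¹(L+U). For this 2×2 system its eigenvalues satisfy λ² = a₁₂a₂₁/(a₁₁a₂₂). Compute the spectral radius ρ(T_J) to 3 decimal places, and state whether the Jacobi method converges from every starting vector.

a₁₂a₂₁/(a₁₁a₂₂) = (-4)·(-5) / ((2)·(-3)) = -3.333333
ρ = √|-3.333333| = √3.333333 = 1.826
ρ > 1, so Jacobi diverges

1.826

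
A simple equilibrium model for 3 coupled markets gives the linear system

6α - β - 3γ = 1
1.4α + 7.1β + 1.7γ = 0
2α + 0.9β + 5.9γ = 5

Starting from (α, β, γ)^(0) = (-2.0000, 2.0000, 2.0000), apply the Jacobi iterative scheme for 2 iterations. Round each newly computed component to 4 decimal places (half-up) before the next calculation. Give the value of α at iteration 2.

0.7627

Iteration 1:
  α = (1 - (-1)·2.0000 - (-3)·2.0000) / (6) = 1.5000
  β = (0 - (1.4)·-2.0000 - (1.7)·2.0000) / (7.1) = -0.0845
  γ = (5 - (2)·-2.0000 - (0.9)·2.0000) / (5.9) = 1.2203
Iteration 2:
  α = (1 - (-1)·-0.0845 - (-3)·1.2203) / (6) = 0.7627
  β = (0 - (1.4)·1.5000 - (1.7)·1.2203) / (7.1) = -0.5880
  γ = (5 - (2)·1.5000 - (0.9)·-0.0845) / (5.9) = 0.3519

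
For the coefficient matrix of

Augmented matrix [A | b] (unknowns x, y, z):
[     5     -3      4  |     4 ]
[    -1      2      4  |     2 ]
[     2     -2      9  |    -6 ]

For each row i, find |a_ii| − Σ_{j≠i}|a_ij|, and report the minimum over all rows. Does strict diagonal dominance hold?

-3

row 1: |5| − (3+4) = -2
row 2: |2| − (1+4) = -3
row 3: |9| − (2+2) = 5
minimum over rows = -3 → not strictly diagonally dominant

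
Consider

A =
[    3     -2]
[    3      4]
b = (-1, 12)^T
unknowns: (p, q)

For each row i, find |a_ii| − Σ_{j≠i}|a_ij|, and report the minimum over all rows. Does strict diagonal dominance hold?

1

row 1: |3| − (2) = 1
row 2: |4| − (3) = 1
minimum over rows = 1 → strictly diagonally dominant (convergence guaranteed)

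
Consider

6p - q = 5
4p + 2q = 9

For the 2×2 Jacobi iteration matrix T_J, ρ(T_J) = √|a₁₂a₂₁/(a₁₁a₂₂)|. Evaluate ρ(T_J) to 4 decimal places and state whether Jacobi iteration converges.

0.5774

a₁₂a₂₁/(a₁₁a₂₂) = (-1)·(4) / ((6)·(2)) = -0.333333
ρ = √|-0.333333| = √0.333333 = 0.5774
ρ < 1, so Jacobi converges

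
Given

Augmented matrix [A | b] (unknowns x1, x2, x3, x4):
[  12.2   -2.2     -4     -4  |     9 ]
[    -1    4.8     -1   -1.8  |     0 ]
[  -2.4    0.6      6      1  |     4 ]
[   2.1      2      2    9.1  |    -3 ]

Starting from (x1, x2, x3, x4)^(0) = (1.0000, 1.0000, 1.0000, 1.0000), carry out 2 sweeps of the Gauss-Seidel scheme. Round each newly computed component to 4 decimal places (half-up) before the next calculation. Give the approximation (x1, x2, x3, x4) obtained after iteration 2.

Iteration 1:
  x1 = (9 - (-2.2)·1.0000 - (-4)·1.0000 - (-4)·1.0000) / (12.2) = 1.5738
  x2 = (0 - (-1)·1.5738 - (-1)·1.0000 - (-1.8)·1.0000) / (4.8) = 0.9112
  x3 = (4 - (-2.4)·1.5738 - (0.6)·0.9112 - (1)·1.0000) / (6) = 1.0384
  x4 = (-3 - (2.1)·1.5738 - (2)·0.9112 - (2)·1.0384) / (9.1) = -1.1213
Iteration 2:
  x1 = (9 - (-2.2)·0.9112 - (-4)·1.0384 - (-4)·-1.1213) / (12.2) = 0.8748
  x2 = (0 - (-1)·0.8748 - (-1)·1.0384 - (-1.8)·-1.1213) / (4.8) = -0.0219
  x3 = (4 - (-2.4)·0.8748 - (0.6)·-0.0219 - (1)·-1.1213) / (6) = 1.2057
  x4 = (-3 - (2.1)·0.8748 - (2)·-0.0219 - (2)·1.2057) / (9.1) = -0.7917

(0.8748, -0.0219, 1.2057, -0.7917)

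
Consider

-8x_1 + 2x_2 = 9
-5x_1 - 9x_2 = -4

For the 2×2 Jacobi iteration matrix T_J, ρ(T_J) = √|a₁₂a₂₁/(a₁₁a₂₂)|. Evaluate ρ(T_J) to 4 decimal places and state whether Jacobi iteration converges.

a₁₂a₂₁/(a₁₁a₂₂) = (2)·(-5) / ((-8)·(-9)) = -0.138889
ρ = √|-0.138889| = √0.138889 = 0.3727
ρ < 1, so Jacobi converges

0.3727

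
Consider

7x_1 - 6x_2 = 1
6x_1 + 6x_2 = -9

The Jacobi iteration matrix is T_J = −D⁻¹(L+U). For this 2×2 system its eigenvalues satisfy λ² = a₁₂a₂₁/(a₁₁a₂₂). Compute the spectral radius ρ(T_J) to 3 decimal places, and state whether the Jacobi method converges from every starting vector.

0.926

a₁₂a₂₁/(a₁₁a₂₂) = (-6)·(6) / ((7)·(6)) = -0.857143
ρ = √|-0.857143| = √0.857143 = 0.926
ρ < 1, so Jacobi converges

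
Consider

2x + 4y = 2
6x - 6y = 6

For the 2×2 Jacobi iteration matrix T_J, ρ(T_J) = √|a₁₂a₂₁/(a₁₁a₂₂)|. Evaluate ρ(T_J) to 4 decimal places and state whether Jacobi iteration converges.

1.4142

a₁₂a₂₁/(a₁₁a₂₂) = (4)·(6) / ((2)·(-6)) = -2.000000
ρ = √|-2.000000| = √2.000000 = 1.4142
ρ > 1, so Jacobi diverges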